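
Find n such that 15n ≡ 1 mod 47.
Since 47 is prime, by Fermat 15^(-1) ≡ 15^{45} ≡ 22 mod 47. Verify: 15 × 22 = 330 ≡ 1 mod 47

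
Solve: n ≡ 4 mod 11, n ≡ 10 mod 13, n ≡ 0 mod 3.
M = 11 × 13 × 3 = 429. M₁ = 39, y₁ ≡ 2 mod 11. M₂ = 33, y₂ ≡ 2 mod 13. M₃ = 143, y₃ ≡ 2 mod 3. n = 4×39×2 + 10×33×2 + 0×143×2 ≡ 114 mod 429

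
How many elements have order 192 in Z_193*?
There are φ(193-1) = φ(192) = 64 primitive roots modulo 193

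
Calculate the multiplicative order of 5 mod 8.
Powers of 5 mod 8: 5^1≡5, 5^2≡1. ord_8(5) = 2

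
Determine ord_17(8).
Powers of 8 mod 17: 8^1≡8, 8^2≡13, 8^3≡2, 8^4≡16, 8^5≡9, 8^6≡4, 8^7≡15, 8^8≡1. Order = 8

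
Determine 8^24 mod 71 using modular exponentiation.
By repeated squaring (mod 71): 8^{1}≡8, 8^{2}≡64, 8^{4}≡49, 8^{8}≡58, 8^{16}≡27. Then 8^{24} = 8^{16+8} ≡ 27 × 58 ≡ 4 (mod 71)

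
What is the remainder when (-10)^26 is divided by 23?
Using Fermat: (-10)^{22} ≡ 1 (mod 23). 26 ≡ 4 (mod 22). So (-10)^{26} ≡ (-10)^{4} ≡ 18 (mod 23)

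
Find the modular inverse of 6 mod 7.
Since 7 is prime, by Fermat 6^(-1) ≡ 6^{5} ≡ 6 mod 7. Verify: 6 × 6 = 36 ≡ 1 mod 7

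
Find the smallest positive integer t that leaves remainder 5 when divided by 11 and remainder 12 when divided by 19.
M = 11 × 19 = 209. M₁ = 19, y₁ ≡ 7 (mod 11). M₂ = 11, y₂ ≡ 7 (mod 19). t = 5×19×7 + 12×11×7 ≡ 126 (mod 209)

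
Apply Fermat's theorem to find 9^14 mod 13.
By Fermat: 9^{12} ≡ 1 mod 13. So 9^{14} = 9^{12} · 9^{2} ≡ 9^{2} ≡ 3 mod 13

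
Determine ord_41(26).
Powers of 26 mod 41: 26^1≡26, 26^2≡20, 26^3≡28, 26^4≡31, 26^5≡27, 26^6≡5, 26^7≡7, 26^8≡18, 26^9≡17, 26^10≡32, 26^11≡12, 26^12≡25, 26^13≡35, 26^14≡8, 26^15≡3, 26^16≡37, 26^17≡19, 26^18≡2, 26^19≡11, 26^20≡40, 26^21≡15, 26^22≡21, 26^23≡13, 26^24≡10, 26^25≡14, 26^26≡36, 26^27≡34, 26^28≡23, 26^29≡24, 26^30≡9, 26^31≡29, 26^32≡16, 26^33≡6, 26^34≡33, 26^35≡38, 26^36≡4, 26^37≡22, 26^38≡39, 26^39≡30, 26^40≡1. So the order of 26 is 40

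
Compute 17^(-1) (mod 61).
Since 61 is prime, by Fermat 17^(-1) ≡ 17^{59} ≡ 18 (mod 61). Verify: 17 × 18 = 306 ≡ 1 (mod 61)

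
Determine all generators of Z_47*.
There are φ(46) = 22 primitive roots mod 47: {5, 10, 11, 13, 15, 19, 20, 22, 23, 26, 29, 30, 31, 33, 35, 38, 39, 40, 41, 43, 44, 45}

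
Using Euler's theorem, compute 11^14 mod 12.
By Euler: 11^{4} ≡ 1 (mod 12) since gcd(11, 12) = 1. 14 = 3×4 + 2. So 11^{14} ≡ 11^{2} ≡ 1 (mod 12)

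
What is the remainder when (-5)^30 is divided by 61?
By repeated squaring (mod 61): (-5)^{1}≡56, (-5)^{2}≡25, (-5)^{4}≡15, (-5)^{8}≡42, (-5)^{16}≡56. Then (-5)^{30} = (-5)^{16+8+4+2} ≡ 56 × 42 × 15 × 25 ≡ 1 (mod 61)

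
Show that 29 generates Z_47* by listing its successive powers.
29^1, 29^2, ..., 29^{46} mod 47: [29, 42, 43, 25, 20, 16, 41, 14, 30, 24, 38, 21, 45, 36, 10, 8, 44, 7, 15, 12, 19, 34, 46, 18, 5, 4, 22, 27, 31, 6, 33, 17, 23, 9, 26, 2, 11, 37, 39, 3, 40, 32, 35, 28, 13, 1]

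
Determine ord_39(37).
Powers of 37 mod 39: 37^1≡37, 37^2≡4, 37^3≡31, 37^4≡16, 37^5≡7, 37^6≡25, 37^7≡28, 37^8≡22, 37^9≡34, 37^10≡10, 37^11≡19, 37^12≡1. ord_39(37) = 12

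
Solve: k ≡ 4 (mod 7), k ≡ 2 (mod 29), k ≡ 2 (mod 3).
M = 7 × 29 × 3 = 609. M₁ = 87, y₁ ≡ 5 (mod 7). M₂ = 21, y₂ ≡ 18 (mod 29). M₃ = 203, y₃ ≡ 2 (mod 3). k = 4×87×5 + 2×21×18 + 2×203×2 ≡ 263 (mod 609)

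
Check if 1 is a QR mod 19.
By Euler's criterion: 1^{9} ≡ 1 mod 19. Since this equals 1, 1 is a QR.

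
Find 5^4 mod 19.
5^{4} = 625 ≡ 17 mod 19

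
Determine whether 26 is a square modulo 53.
By Euler's criterion: 26^{26} ≡ 52 mod 53. Since this equals -1 (≡ 52), 26 is not a QR.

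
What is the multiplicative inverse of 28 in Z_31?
Since 31 is prime, by Fermat 28^(-1) ≡ 28^{29} ≡ 10 mod 31. Verify: 28 × 10 = 280 ≡ 1 mod 31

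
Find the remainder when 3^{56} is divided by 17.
By Fermat: 3^{16} ≡ 1 (mod 17). 56 = 3×16 + 8. So 3^{56} ≡ 3^{8} ≡ 16 (mod 17)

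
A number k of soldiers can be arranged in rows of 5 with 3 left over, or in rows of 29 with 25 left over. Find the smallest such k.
M = 5 × 29 = 145. M₁ = 29, y₁ ≡ 4 mod 5. M₂ = 5, y₂ ≡ 6 mod 29. k = 3×29×4 + 25×5×6 ≡ 83 mod 145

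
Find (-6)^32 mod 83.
By repeated squaring mod 83: (-6)^{1}≡77, (-6)^{2}≡36, (-6)^{4}≡51, (-6)^{8}≡28, (-6)^{16}≡37, (-6)^{32}≡41. So (-6)^{32} ≡ 41 mod 83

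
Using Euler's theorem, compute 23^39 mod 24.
By Euler: 23^{8} ≡ 1 (mod 24) since gcd(23, 24) = 1. 39 = 4×8 + 7. So 23^{39} ≡ 23^{7} ≡ 23 (mod 24)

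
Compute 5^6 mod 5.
By repeated squaring (mod 5): 5^{1}≡0, 5^{2}≡0, 5^{4}≡0. Then 5^{6} = 5^{4+2} ≡ 0 × 0 ≡ 0 (mod 5)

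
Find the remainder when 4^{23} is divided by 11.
By Fermat: 4^{10} ≡ 1 (mod 11). 23 = 2×10 + 3. So 4^{23} ≡ 4^{3} ≡ 9 (mod 11)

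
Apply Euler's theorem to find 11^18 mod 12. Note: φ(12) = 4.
By Euler: 11^{4} ≡ 1 mod 12 since gcd(11, 12) = 1. 18 = 4×4 + 2. So 11^{18} ≡ 11^{2} ≡ 1 mod 12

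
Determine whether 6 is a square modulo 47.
By Euler's criterion: 6^{23} ≡ 1 mod 47. Since this equals 1, 6 is a QR.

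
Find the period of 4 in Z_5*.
Powers of 4 mod 5: 4^1≡4, 4^2≡1. So the order of 4 is 2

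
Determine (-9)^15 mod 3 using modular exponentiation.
By repeated squaring (mod 3): (-9)^{1}≡0, (-9)^{2}≡0, (-9)^{4}≡0, (-9)^{8}≡0. Then (-9)^{15} = (-9)^{8+4+2+1} ≡ 0 × 0 × 0 × 0 ≡ 0 (mod 3)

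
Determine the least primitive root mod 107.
g = 2. Powers: [2, 4, 8, 16, 32, 64, ...] generates all 106 non-zero residues.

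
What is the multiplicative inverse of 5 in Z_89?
Since 89 is prime, by Fermat 5^(-1) ≡ 5^{87} ≡ 18 (mod 89). Verify: 5 × 18 = 90 ≡ 1 (mod 89)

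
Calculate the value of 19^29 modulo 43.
By repeated squaring (mod 43): 19^{1}≡19, 19^{2}≡17, 19^{4}≡31, 19^{8}≡15, 19^{16}≡10. Then 19^{29} = 19^{16+8+4+1} ≡ 10 × 15 × 31 × 19 ≡ 28 (mod 43)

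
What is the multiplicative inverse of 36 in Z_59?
Since 59 is prime, by Fermat 36^(-1) ≡ 36^{57} ≡ 41 mod 59. Verify: 36 × 41 = 1476 ≡ 1 mod 59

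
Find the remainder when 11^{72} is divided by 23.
By Fermat: 11^{22} ≡ 1 (mod 23). 72 = 3×22 + 6. So 11^{72} ≡ 11^{6} ≡ 9 (mod 23)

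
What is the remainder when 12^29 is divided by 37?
By repeated squaring (mod 37): 12^{1}≡12, 12^{2}≡33, 12^{4}≡16, 12^{8}≡34, 12^{16}≡9. Then 12^{29} = 12^{16+8+4+1} ≡ 9 × 34 × 16 × 12 ≡ 33 (mod 37)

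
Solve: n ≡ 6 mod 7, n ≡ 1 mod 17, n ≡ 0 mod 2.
M = 7 × 17 × 2 = 238. M₁ = 34, y₁ ≡ 6 mod 7. M₂ = 14, y₂ ≡ 11 mod 17. M₃ = 119, y₃ ≡ 1 mod 2. n = 6×34×6 + 1×14×11 + 0×119×1 ≡ 188 mod 238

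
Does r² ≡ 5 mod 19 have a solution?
By Euler's criterion: 5^{9} ≡ 1 mod 19. Since this equals 1, 5 is a QR.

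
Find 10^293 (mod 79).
Using Fermat: 10^{78} ≡ 1 (mod 79). 293 ≡ 59 (mod 78). So 10^{293} ≡ 10^{59} ≡ 22 (mod 79)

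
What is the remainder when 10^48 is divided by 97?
By repeated squaring mod 97: 10^{1}≡10, 10^{2}≡3, 10^{4}≡9, 10^{8}≡81, 10^{16}≡62, 10^{32}≡61. Then 10^{48} = 10^{32+16} ≡ 61 × 62 ≡ 96 mod 97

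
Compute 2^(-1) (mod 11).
Since 11 is prime, by Fermat 2^(-1) ≡ 2^{9} ≡ 6 (mod 11). Verify: 2 × 6 = 12 ≡ 1 (mod 11)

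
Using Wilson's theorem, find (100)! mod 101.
By Wilson's theorem, (100)! ≡ -1 ≡ 100 mod 101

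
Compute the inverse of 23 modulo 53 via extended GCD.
Extended GCD: 23(-23) + 53(10) = 1. So 23^(-1) ≡ -23 ≡ 30 (mod 53). Verify: 23 × 30 = 690 ≡ 1 (mod 53)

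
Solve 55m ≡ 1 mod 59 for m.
Since 59 is prime, by Fermat 55^(-1) ≡ 55^{57} ≡ 44 mod 59. Verify: 55 × 44 = 2420 ≡ 1 mod 59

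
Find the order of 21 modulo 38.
Powers of 21 mod 38: 21^1≡21, 21^2≡23, 21^3≡27, 21^4≡35, 21^5≡13, 21^6≡7, 21^7≡33, 21^8≡9, 21^9≡37, 21^10≡17, 21^11≡15, 21^12≡11, 21^13≡3, 21^14≡25, 21^15≡31, 21^16≡5, 21^17≡29, 21^18≡1. ord_38(21) = 18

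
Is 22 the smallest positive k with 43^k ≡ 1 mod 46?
Powers of 43 mod 46: 43^1≡43, 43^2≡9, 43^3≡19, 43^4≡35, 43^5≡33, 43^6≡39, 43^7≡21, 43^8≡29, 43^9≡5, 43^10≡31, 43^11≡45, 43^12≡3, 43^13≡37, 43^14≡27, 43^15≡11, 43^16≡13, 43^17≡7, 43^18≡25, 43^19≡17, 43^20≡41, 43^21≡15, 43^22≡1. First k with 43^k≡1 is k=22. Yes, ord_46(43) = 22.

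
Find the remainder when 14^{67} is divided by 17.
By Fermat: 14^{16} ≡ 1 (mod 17). 67 = 4×16 + 3. So 14^{67} ≡ 14^{3} ≡ 7 (mod 17)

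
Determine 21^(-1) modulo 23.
Since 23 is prime, by Fermat 21^(-1) ≡ 21^{21} ≡ 11 (mod 23). Verify: 21 × 11 = 231 ≡ 1 (mod 23)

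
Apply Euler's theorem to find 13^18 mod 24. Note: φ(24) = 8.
By Euler: 13^{8} ≡ 1 mod 24 since gcd(13, 24) = 1. 18 = 2×8 + 2. So 13^{18} ≡ 13^{2} ≡ 1 mod 24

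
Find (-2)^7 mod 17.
By repeated squaring mod 17: (-2)^{1}≡15, (-2)^{2}≡4, (-2)^{4}≡16. Then (-2)^{7} = (-2)^{4+2+1} ≡ 16 × 4 × 15 ≡ 8 mod 17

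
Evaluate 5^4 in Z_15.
5^{4} = 625 ≡ 10 mod 15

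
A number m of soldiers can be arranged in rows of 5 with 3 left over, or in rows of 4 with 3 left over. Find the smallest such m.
M = 5 × 4 = 20. M₁ = 4, y₁ ≡ 4 (mod 5). M₂ = 5, y₂ ≡ 1 (mod 4). m = 3×4×4 + 3×5×1 ≡ 3 (mod 20)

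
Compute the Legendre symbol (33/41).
(33/41) = 33^{20} mod 41 = 1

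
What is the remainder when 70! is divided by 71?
By Wilson's theorem, (70)! ≡ -1 ≡ 70 (mod 71)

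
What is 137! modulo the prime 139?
(138)! = (137)! × (138) ≡ -1 mod 139. So (137)! ≡ -1 × (138)^(-1) ≡ (-1)×(-1) = 1 mod 139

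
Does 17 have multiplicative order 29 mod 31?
Powers of 17 mod 31: 17^1≡17, 17^2≡10, 17^3≡15, 17^4≡7, 17^5≡26, 17^6≡8, 17^7≡12, 17^8≡18, 17^9≡27, 17^10≡25, 17^11≡22, 17^12≡2, 17^13≡3, 17^14≡20, 17^15≡30, 17^16≡14, 17^17≡21, 17^18≡16, 17^19≡24, 17^20≡5, 17^21≡23, 17^22≡19, 17^23≡13, 17^24≡4, 17^25≡6, 17^26≡9, 17^27≡29, 17^28≡28, 17^29≡11, 17^30≡1. 17^29≡11≢1, so ord ≠ 29. No, the actual order is 30.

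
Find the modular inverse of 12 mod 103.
Since 103 is prime, by Fermat 12^(-1) ≡ 12^{101} ≡ 43 mod 103. Verify: 12 × 43 = 516 ≡ 1 mod 103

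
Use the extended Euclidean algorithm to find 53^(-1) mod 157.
Extended GCD: 53(-77) + 157(26) = 1. So 53^(-1) ≡ -77 ≡ 80 (mod 157). Verify: 53 × 80 = 4240 ≡ 1 (mod 157)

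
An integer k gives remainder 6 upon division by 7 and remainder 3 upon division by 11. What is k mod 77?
M = 7 × 11 = 77. M₁ = 11, y₁ ≡ 2 mod 7. M₂ = 7, y₂ ≡ 8 mod 11. k = 6×11×2 + 3×7×8 ≡ 69 mod 77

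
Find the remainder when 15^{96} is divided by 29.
By Fermat: 15^{28} ≡ 1 (mod 29). 96 = 3×28 + 12. So 15^{96} ≡ 15^{12} ≡ 25 (mod 29)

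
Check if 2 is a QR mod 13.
By Euler's criterion: 2^{6} ≡ 12 mod 13. Since this equals -1 (≡ 12), 2 is not a QR.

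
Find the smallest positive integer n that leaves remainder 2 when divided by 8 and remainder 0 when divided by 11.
M = 8 × 11 = 88. M₁ = 11, y₁ ≡ 3 mod 8. M₂ = 8, y₂ ≡ 7 mod 11. n = 2×11×3 + 0×8×7 ≡ 66 mod 88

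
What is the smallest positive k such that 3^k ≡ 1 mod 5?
Powers of 3 mod 5: 3^1≡3, 3^2≡4, 3^3≡2, 3^4≡1. Order = 4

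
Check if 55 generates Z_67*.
55^{33} ≡ 1 (mod 67) and 33 < 66, so ord_67(55) = 33 ≠ 66 and 55 is not a primitive root.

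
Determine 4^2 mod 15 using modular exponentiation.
4^{2} = 16 ≡ 1 (mod 15)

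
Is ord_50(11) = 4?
Powers of 11 mod 50: 11^1≡11, 11^2≡21, 11^3≡31, 11^4≡41, 11^5≡1. 11^4≡41≢1, so ord ≠ 4. No, the actual order is 5.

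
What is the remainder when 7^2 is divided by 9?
7^{2} = 49 ≡ 4 (mod 9)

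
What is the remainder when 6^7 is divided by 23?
By repeated squaring mod 23: 6^{1}≡6, 6^{2}≡13, 6^{4}≡8. Then 6^{7} = 6^{4+2+1} ≡ 8 × 13 × 6 ≡ 3 mod 23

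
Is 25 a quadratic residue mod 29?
By Euler's criterion: 25^{14} ≡ 1 (mod 29). Since this equals 1, 25 is a QR.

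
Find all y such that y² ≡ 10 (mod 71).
The square roots of 10 mod 71 are 9 and 62. Verify: 9² = 81 ≡ 10 (mod 71)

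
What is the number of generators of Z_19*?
There are φ(19-1) = φ(18) = 6 primitive roots modulo 19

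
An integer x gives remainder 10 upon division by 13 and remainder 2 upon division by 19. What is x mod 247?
M = 13 × 19 = 247. M₁ = 19, y₁ ≡ 11 mod 13. M₂ = 13, y₂ ≡ 3 mod 19. x = 10×19×11 + 2×13×3 ≡ 192 mod 247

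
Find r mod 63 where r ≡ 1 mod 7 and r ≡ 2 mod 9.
M = 7 × 9 = 63. M₁ = 9, y₁ ≡ 4 mod 7. M₂ = 7, y₂ ≡ 4 mod 9. r = 1×9×4 + 2×7×4 ≡ 29 mod 63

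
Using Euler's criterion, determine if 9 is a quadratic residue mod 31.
By Euler's criterion: 9^{15} ≡ 1 mod 31. Since this equals 1, 9 is a QR.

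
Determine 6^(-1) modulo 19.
Since 19 is prime, by Fermat 6^(-1) ≡ 6^{17} ≡ 16 (mod 19). Verify: 6 × 16 = 96 ≡ 1 (mod 19)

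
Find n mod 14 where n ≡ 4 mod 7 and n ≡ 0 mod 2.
M = 7 × 2 = 14. M₁ = 2, y₁ ≡ 4 mod 7. M₂ = 7, y₂ ≡ 1 mod 2. n = 4×2×4 + 0×7×1 ≡ 4 mod 14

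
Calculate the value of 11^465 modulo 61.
Using Fermat: 11^{60} ≡ 1 mod 61. 465 ≡ 45 mod 60. So 11^{465} ≡ 11^{45} ≡ 11 mod 61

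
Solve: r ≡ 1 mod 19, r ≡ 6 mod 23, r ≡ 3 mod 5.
M = 19 × 23 × 5 = 2185. M₁ = 115, y₁ ≡ 1 mod 19. M₂ = 95, y₂ ≡ 8 mod 23. M₃ = 437, y₃ ≡ 3 mod 5. r = 1×115×1 + 6×95×8 + 3×437×3 ≡ 2053 mod 2185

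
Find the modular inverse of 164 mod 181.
Since 181 is prime, by Fermat 164^(-1) ≡ 164^{179} ≡ 149 (mod 181). Verify: 164 × 149 = 24436 ≡ 1 (mod 181)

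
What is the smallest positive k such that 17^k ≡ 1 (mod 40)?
Powers of 17 mod 40: 17^1≡17, 17^2≡9, 17^3≡33, 17^4≡1. Order = 4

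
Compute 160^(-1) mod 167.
Since 167 is prime, by Fermat 160^(-1) ≡ 160^{165} ≡ 143 mod 167. Verify: 160 × 143 = 22880 ≡ 1 mod 167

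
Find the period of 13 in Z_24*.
Powers of 13 mod 24: 13^1≡13, 13^2≡1. Order = 2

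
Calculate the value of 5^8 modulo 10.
By repeated squaring mod 10: 5^{1}≡5, 5^{2}≡5, 5^{4}≡5, 5^{8}≡5. So 5^{8} ≡ 5 mod 10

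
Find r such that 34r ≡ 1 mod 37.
Since 37 is prime, by Fermat 34^(-1) ≡ 34^{35} ≡ 12 mod 37. Verify: 34 × 12 = 408 ≡ 1 mod 37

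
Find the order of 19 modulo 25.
Powers of 19 mod 25: 19^1≡19, 19^2≡11, 19^3≡9, 19^4≡21, 19^5≡24, 19^6≡6, 19^7≡14, 19^8≡16, 19^9≡4, 19^10≡1. So the order of 19 is 10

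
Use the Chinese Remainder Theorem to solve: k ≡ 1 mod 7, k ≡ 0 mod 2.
M = 7 × 2 = 14. M₁ = 2, y₁ ≡ 4 mod 7. M₂ = 7, y₂ ≡ 1 mod 2. k = 1×2×4 + 0×7×1 ≡ 8 mod 14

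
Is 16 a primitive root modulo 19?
16^{9} ≡ 1 (mod 19) and 9 < 18, so ord_19(16) = 9 ≠ 18 and 16 is not a primitive root.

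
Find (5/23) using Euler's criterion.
(5/23) = 5^{11} mod 23 = -1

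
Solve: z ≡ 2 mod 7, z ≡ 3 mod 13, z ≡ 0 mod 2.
M = 7 × 13 × 2 = 182. M₁ = 26, y₁ ≡ 3 mod 7. M₂ = 14, y₂ ≡ 1 mod 13. M₃ = 91, y₃ ≡ 1 mod 2. z = 2×26×3 + 3×14×1 + 0×91×1 ≡ 16 mod 182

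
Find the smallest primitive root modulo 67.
g = 2. For each prime q|66: 2^{33}≡66, 2^{22}≡37, 2^{6}≡64, none ≡ 1, so ord_67(2) = 66 and 2 is a primitive root.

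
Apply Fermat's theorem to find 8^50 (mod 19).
By Fermat: 8^{18} ≡ 1 (mod 19). 50 = 2×18 + 14. So 8^{50} ≡ 8^{14} ≡ 7 (mod 19)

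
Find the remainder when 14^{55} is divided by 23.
By Fermat: 14^{22} ≡ 1 (mod 23). 55 = 2×22 + 11. So 14^{55} ≡ 14^{11} ≡ 22 (mod 23)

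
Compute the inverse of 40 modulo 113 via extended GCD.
Extended GCD: 40(-48) + 113(17) = 1. So 40^(-1) ≡ -48 ≡ 65 mod 113. Verify: 40 × 65 = 2600 ≡ 1 mod 113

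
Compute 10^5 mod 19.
By repeated squaring mod 19: 10^{1}≡10, 10^{2}≡5, 10^{4}≡6. Then 10^{5} = 10^{4+1} ≡ 6 × 10 ≡ 3 mod 19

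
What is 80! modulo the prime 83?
(82)! = (80)! × (81) × (82) ≡ -1 (mod 83). So (80)! ≡ -1 × [(82)(81)]^(-1) ≡ 41 (mod 83)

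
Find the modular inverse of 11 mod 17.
Since 17 is prime, by Fermat 11^(-1) ≡ 11^{15} ≡ 14 (mod 17). Verify: 11 × 14 = 154 ≡ 1 (mod 17)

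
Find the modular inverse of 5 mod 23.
Since 23 is prime, by Fermat 5^(-1) ≡ 5^{21} ≡ 14 (mod 23). Verify: 5 × 14 = 70 ≡ 1 (mod 23)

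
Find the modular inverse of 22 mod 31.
Since 31 is prime, by Fermat 22^(-1) ≡ 22^{29} ≡ 24 mod 31. Verify: 22 × 24 = 528 ≡ 1 mod 31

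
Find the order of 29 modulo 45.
Powers of 29 mod 45: 29^1≡29, 29^2≡31, 29^3≡44, 29^4≡16, 29^5≡14, 29^6≡1. ord_45(29) = 6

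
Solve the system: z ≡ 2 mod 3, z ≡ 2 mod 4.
M = 3 × 4 = 12. M₁ = 4, y₁ ≡ 1 mod 3. M₂ = 3, y₂ ≡ 3 mod 4. z = 2×4×1 + 2×3×3 ≡ 2 mod 12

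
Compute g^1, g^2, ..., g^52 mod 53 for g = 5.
5^1, 5^2, ..., 5^{52} mod 53: [5, 25, 19, 42, 51, 43, 3, 15, 22, 4, 20, 47, 23, 9, 45, 13, 12, 7, 35, 16, 27, 29, 39, 36, 21, 52, 48, 28, 34, 11, 2, 10, 50, 38, 31, 49, 33, 6, 30, 44, 8, 40, 41, 46, 18, 37, 26, 24, 14, 17, 32, 1]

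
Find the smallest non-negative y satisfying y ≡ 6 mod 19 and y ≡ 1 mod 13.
M = 19 × 13 = 247. M₁ = 13, y₁ ≡ 3 mod 19. M₂ = 19, y₂ ≡ 11 mod 13. y = 6×13×3 + 1×19×11 ≡ 196 mod 247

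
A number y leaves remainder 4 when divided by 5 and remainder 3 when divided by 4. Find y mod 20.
M = 5 × 4 = 20. M₁ = 4, y₁ ≡ 4 mod 5. M₂ = 5, y₂ ≡ 1 mod 4. y = 4×4×4 + 3×5×1 ≡ 19 mod 20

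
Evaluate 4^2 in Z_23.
4^{2} = 16 ≡ 16 (mod 23)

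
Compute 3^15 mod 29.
By repeated squaring mod 29: 3^{1}≡3, 3^{2}≡9, 3^{4}≡23, 3^{8}≡7. Then 3^{15} = 3^{8+4+2+1} ≡ 7 × 23 × 9 × 3 ≡ 26 mod 29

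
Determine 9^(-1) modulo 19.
Since 19 is prime, by Fermat 9^(-1) ≡ 9^{17} ≡ 17 mod 19. Verify: 9 × 17 = 153 ≡ 1 mod 19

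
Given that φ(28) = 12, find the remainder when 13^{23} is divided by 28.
By Euler: 13^{12} ≡ 1 mod 28 since gcd(13, 28) = 1. 23 = 1×12 + 11. So 13^{23} ≡ 13^{11} ≡ 13 mod 28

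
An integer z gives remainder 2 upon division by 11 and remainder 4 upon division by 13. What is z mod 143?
M = 11 × 13 = 143. M₁ = 13, y₁ ≡ 6 mod 11. M₂ = 11, y₂ ≡ 6 mod 13. z = 2×13×6 + 4×11×6 ≡ 134 mod 143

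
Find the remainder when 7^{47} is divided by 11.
By Fermat: 7^{10} ≡ 1 (mod 11). 47 = 4×10 + 7. So 7^{47} ≡ 7^{7} ≡ 6 (mod 11)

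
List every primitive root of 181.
There are φ(180) = 48 primitive roots mod 181: {2, 10, 18, 21, 23, 24, 28, 41, 47, 50, 53, 54, 57, 58, 63, 66, 69, 76, 77, 78, 83, 84, 85, 90, 91, 96, 97, 98, 103, 104, 105, 112, 115, 118, 123, 124, 127, 128, 131, 134, 140, 153, 157, 158, 160, 163, 171, 179}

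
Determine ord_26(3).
Powers of 3 mod 26: 3^1≡3, 3^2≡9, 3^3≡1. ord_26(3) = 3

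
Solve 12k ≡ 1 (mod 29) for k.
Since 29 is prime, by Fermat 12^(-1) ≡ 12^{27} ≡ 17 (mod 29). Verify: 12 × 17 = 204 ≡ 1 (mod 29)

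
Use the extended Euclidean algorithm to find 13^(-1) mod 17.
Extended GCD: 13(4) + 17(-3) = 1. So 13^(-1) ≡ 4 mod 17. Verify: 13 × 4 = 52 ≡ 1 mod 17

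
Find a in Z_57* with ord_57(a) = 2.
20 has order 2 mod 57 since 20^{2} ≡ 1 (mod 57) and no smaller power works.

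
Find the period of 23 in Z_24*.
Powers of 23 mod 24: 23^1≡23, 23^2≡1. ord_24(23) = 2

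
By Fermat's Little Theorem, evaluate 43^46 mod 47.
By Fermat's Little Theorem, 43^{46} ≡ 1 (mod 47) since 47 is prime and gcd(43, 47) = 1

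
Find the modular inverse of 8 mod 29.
Since 29 is prime, by Fermat 8^(-1) ≡ 8^{27} ≡ 11 (mod 29). Verify: 8 × 11 = 88 ≡ 1 (mod 29)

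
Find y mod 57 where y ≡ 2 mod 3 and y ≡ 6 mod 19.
M = 3 × 19 = 57. M₁ = 19, y₁ ≡ 1 mod 3. M₂ = 3, y₂ ≡ 13 mod 19. y = 2×19×1 + 6×3×13 ≡ 44 mod 57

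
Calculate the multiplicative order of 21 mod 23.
Powers of 21 mod 23: 21^1≡21, 21^2≡4, 21^3≡15, 21^4≡16, 21^5≡14, 21^6≡18, 21^7≡10, 21^8≡3, 21^9≡17, 21^10≡12, 21^11≡22, 21^12≡2, 21^13≡19, 21^14≡8, 21^15≡7, 21^16≡9, 21^17≡5, 21^18≡13, 21^19≡20, 21^20≡6, 21^21≡11, 21^22≡1. So the order of 21 is 22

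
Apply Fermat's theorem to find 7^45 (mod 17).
By Fermat: 7^{16} ≡ 1 (mod 17). 45 = 2×16 + 13. So 7^{45} ≡ 7^{13} ≡ 6 (mod 17)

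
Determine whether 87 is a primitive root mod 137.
87^{34} ≡ 1 mod 137 and 34 < 136, so ord_137(87) = 34 ≠ 136 and 87 is not a primitive root.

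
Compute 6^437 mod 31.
Using Fermat: 6^{30} ≡ 1 mod 31. 437 ≡ 17 mod 30. So 6^{437} ≡ 6^{17} ≡ 26 mod 31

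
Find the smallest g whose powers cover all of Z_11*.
g = 2. Powers: [2, 4, 8, 5, 10, 9, ...] generates all 10 non-zero residues.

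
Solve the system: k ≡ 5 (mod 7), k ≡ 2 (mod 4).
M = 7 × 4 = 28. M₁ = 4, y₁ ≡ 2 (mod 7). M₂ = 7, y₂ ≡ 3 (mod 4). k = 5×4×2 + 2×7×3 ≡ 26 (mod 28)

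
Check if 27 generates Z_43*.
27^{14} ≡ 1 mod 43 and 14 < 42, so ord_43(27) = 14 ≠ 42 and 27 is not a primitive root.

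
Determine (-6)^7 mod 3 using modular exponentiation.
By repeated squaring mod 3: (-6)^{1}≡0, (-6)^{2}≡0, (-6)^{4}≡0. Then (-6)^{7} = (-6)^{4+2+1} ≡ 0 × 0 × 0 ≡ 0 mod 3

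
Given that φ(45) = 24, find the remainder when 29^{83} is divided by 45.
By Euler: 29^{24} ≡ 1 mod 45 since gcd(29, 45) = 1. 83 = 3×24 + 11. So 29^{83} ≡ 29^{11} ≡ 14 mod 45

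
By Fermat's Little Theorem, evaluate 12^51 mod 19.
By Fermat: 12^{18} ≡ 1 mod 19. 51 = 2×18 + 15. So 12^{51} ≡ 12^{15} ≡ 18 mod 19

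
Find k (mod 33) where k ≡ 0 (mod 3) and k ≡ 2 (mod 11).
M = 3 × 11 = 33. M₁ = 11, y₁ ≡ 2 (mod 3). M₂ = 3, y₂ ≡ 4 (mod 11). k = 0×11×2 + 2×3×4 ≡ 24 (mod 33)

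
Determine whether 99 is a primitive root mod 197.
ord_197(99) divides 196. For each prime q|196: 99^{98}≡196, 99^{28}≡36, none ≡ 1. So 99 has order 196 and is a primitive root mod 197.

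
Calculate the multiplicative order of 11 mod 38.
Powers of 11 mod 38: 11^1≡11, 11^2≡7, 11^3≡1. ord_38(11) = 3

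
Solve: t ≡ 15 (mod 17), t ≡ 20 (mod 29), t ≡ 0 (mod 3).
M = 17 × 29 × 3 = 1479. M₁ = 87, y₁ ≡ 9 (mod 17). M₂ = 51, y₂ ≡ 4 (mod 29). M₃ = 493, y₃ ≡ 1 (mod 3). t = 15×87×9 + 20×51×4 + 0×493×1 ≡ 1035 (mod 1479)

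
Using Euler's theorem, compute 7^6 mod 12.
By Euler: 7^{4} ≡ 1 mod 12 since gcd(7, 12) = 1. 6 = 1×4 + 2. So 7^{6} ≡ 7^{2} ≡ 1 mod 12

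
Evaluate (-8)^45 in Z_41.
Using Fermat: (-8)^{40} ≡ 1 mod 41. 45 ≡ 5 mod 40. So (-8)^{45} ≡ (-8)^{5} ≡ 32 mod 41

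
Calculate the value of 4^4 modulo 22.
4^{4} = 256 ≡ 14 mod 22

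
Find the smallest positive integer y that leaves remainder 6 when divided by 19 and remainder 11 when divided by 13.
M = 19 × 13 = 247. M₁ = 13, y₁ ≡ 3 mod 19. M₂ = 19, y₂ ≡ 11 mod 13. y = 6×13×3 + 11×19×11 ≡ 63 mod 247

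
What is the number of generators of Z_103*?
Number of primitive roots mod 103 = φ(p-1) = φ(102) = 32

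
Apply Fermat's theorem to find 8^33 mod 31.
By Fermat: 8^{30} ≡ 1 mod 31. So 8^{33} = 8^{30} · 8^{3} ≡ 8^{3} ≡ 16 mod 31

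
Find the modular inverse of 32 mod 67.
Since 67 is prime, by Fermat 32^(-1) ≡ 32^{65} ≡ 44 mod 67. Verify: 32 × 44 = 1408 ≡ 1 mod 67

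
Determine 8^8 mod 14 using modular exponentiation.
By repeated squaring (mod 14): 8^{1}≡8, 8^{2}≡8, 8^{4}≡8, 8^{8}≡8. So 8^{8} ≡ 8 (mod 14)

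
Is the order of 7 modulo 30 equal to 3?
Powers of 7 mod 30: 7^1≡7, 7^2≡19, 7^3≡13, 7^4≡1. 7^3≡13≢1, so ord ≠ 3. No, the actual order is 4.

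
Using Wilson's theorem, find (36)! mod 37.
By Wilson's theorem, (36)! ≡ -1 ≡ 36 mod 37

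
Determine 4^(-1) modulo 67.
Since 67 is prime, by Fermat 4^(-1) ≡ 4^{65} ≡ 17 (mod 67). Verify: 4 × 17 = 68 ≡ 1 (mod 67)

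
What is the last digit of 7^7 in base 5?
Using Fermat: 7^{4} ≡ 1 mod 5. 7 ≡ 3 mod 4. So 7^{7} ≡ 7^{3} ≡ 3 mod 5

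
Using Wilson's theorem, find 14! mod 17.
(16)! = (14)! × (15) × (16) ≡ -1 (mod 17). So (14)! ≡ -1 × [(16)(15)]^(-1) ≡ 8 (mod 17)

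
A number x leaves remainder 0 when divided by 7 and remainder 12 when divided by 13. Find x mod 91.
M = 7 × 13 = 91. M₁ = 13, y₁ ≡ 6 mod 7. M₂ = 7, y₂ ≡ 2 mod 13. x = 0×13×6 + 12×7×2 ≡ 77 mod 91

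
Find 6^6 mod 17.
By repeated squaring mod 17: 6^{1}≡6, 6^{2}≡2, 6^{4}≡4. Then 6^{6} = 6^{4+2} ≡ 4 × 2 ≡ 8 mod 17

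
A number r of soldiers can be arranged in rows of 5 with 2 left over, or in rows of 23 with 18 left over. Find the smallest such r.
M = 5 × 23 = 115. M₁ = 23, y₁ ≡ 2 mod 5. M₂ = 5, y₂ ≡ 14 mod 23. r = 2×23×2 + 18×5×14 ≡ 87 mod 115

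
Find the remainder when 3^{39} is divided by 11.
By Fermat: 3^{10} ≡ 1 mod 11. 39 = 3×10 + 9. So 3^{39} ≡ 3^{9} ≡ 4 mod 11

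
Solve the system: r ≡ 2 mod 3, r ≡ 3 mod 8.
M = 3 × 8 = 24. M₁ = 8, y₁ ≡ 2 mod 3. M₂ = 3, y₂ ≡ 3 mod 8. r = 2×8×2 + 3×3×3 ≡ 11 mod 24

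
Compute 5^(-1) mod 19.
Since 19 is prime, by Fermat 5^(-1) ≡ 5^{17} ≡ 4 mod 19. Verify: 5 × 4 = 20 ≡ 1 mod 19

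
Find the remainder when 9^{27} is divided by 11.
By Fermat: 9^{10} ≡ 1 (mod 11). 27 = 2×10 + 7. So 9^{27} ≡ 9^{7} ≡ 4 (mod 11)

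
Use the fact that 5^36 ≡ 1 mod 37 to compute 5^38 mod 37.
By Fermat: 5^{36} ≡ 1 mod 37. So 5^{38} = 5^{36} · 5^{2} ≡ 5^{2} ≡ 25 mod 37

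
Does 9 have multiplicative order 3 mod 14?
Powers of 9 mod 14: 9^1≡9, 9^2≡11, 9^3≡1. First k with 9^k≡1 is k=3. Yes, ord_14(9) = 3.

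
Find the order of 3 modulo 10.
Powers of 3 mod 10: 3^1≡3, 3^2≡9, 3^3≡7, 3^4≡1. Order = 4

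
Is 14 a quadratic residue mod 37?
By Euler's criterion: 14^{18} ≡ 36 (mod 37). Since this equals -1 (≡ 36), 14 is not a QR.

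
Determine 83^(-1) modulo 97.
Since 97 is prime, by Fermat 83^(-1) ≡ 83^{95} ≡ 90 (mod 97). Verify: 83 × 90 = 7470 ≡ 1 (mod 97)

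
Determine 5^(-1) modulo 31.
Since 31 is prime, by Fermat 5^(-1) ≡ 5^{29} ≡ 25 mod 31. Verify: 5 × 25 = 125 ≡ 1 mod 31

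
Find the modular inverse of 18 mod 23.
Since 23 is prime, by Fermat 18^(-1) ≡ 18^{21} ≡ 9 mod 23. Verify: 18 × 9 = 162 ≡ 1 mod 23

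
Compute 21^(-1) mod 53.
Since 53 is prime, by Fermat 21^(-1) ≡ 21^{51} ≡ 48 mod 53. Verify: 21 × 48 = 1008 ≡ 1 mod 53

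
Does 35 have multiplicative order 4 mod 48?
Powers of 35 mod 48: 35^1≡35, 35^2≡25, 35^3≡11, 35^4≡1. First k with 35^k≡1 is k=4. Yes, ord_48(35) = 4.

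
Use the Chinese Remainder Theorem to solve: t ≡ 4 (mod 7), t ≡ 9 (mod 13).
M = 7 × 13 = 91. M₁ = 13, y₁ ≡ 6 (mod 7). M₂ = 7, y₂ ≡ 2 (mod 13). t = 4×13×6 + 9×7×2 ≡ 74 (mod 91)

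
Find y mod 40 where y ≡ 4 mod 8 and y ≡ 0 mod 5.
M = 8 × 5 = 40. M₁ = 5, y₁ ≡ 5 mod 8. M₂ = 8, y₂ ≡ 2 mod 5. y = 4×5×5 + 0×8×2 ≡ 20 mod 40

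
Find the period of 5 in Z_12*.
Powers of 5 mod 12: 5^1≡5, 5^2≡1. ord_12(5) = 2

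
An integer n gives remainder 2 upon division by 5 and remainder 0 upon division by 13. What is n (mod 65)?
M = 5 × 13 = 65. M₁ = 13, y₁ ≡ 2 (mod 5). M₂ = 5, y₂ ≡ 8 (mod 13). n = 2×13×2 + 0×5×8 ≡ 52 (mod 65)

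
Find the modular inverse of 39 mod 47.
Since 47 is prime, by Fermat 39^(-1) ≡ 39^{45} ≡ 41 (mod 47). Verify: 39 × 41 = 1599 ≡ 1 (mod 47)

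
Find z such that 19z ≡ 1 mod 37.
Since 37 is prime, by Fermat 19^(-1) ≡ 19^{35} ≡ 2 mod 37. Verify: 19 × 2 = 38 ≡ 1 mod 37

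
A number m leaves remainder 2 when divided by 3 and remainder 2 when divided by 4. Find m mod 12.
M = 3 × 4 = 12. M₁ = 4, y₁ ≡ 1 mod 3. M₂ = 3, y₂ ≡ 3 mod 4. m = 2×4×1 + 2×3×3 ≡ 2 mod 12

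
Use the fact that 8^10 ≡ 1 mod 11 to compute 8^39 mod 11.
By Fermat: 8^{10} ≡ 1 mod 11. 39 = 3×10 + 9. So 8^{39} ≡ 8^{9} ≡ 7 mod 11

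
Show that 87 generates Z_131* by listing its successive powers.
87^1, 87^2, ..., 87^{130} mod 131: [87, 102, 97, 55, 69, 108, 95, 12, 127, 45, 116, 5, 42, 117, 92, 13, 83, 16, 82, 60, 111, 94, 56, 25, 79, 61, 67, 65, 22, 80, 17, 38, 31, 77, 18, 125, 2, 43, 73, 63, 110, 7, 85, 59, 24, 123, 90, 101, 10, 84, 103, 53, 26, 35, 32, 33, 120, 91, 57, 112, 50, 27, 122, 3, 130, 44, 29, 34, 76, 62, 23, 36, 119, 4, 86, 15, 126, 89, 14, 39, 118, 48, 115, 49, 71, 20, 37, 75, 106, 52, 70, 64, 66, 109, 51, 114, 93, 100, 54, 113, 6, 129, 88, 58, 68, 21, 124, 46, 72, 107, 8, 41, 30, 121, 47, 28, 78, 105, 96, 99, 98, 11, 40, 74, 19, 81, 104, 9, 128, 1]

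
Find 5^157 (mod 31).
Using Fermat: 5^{30} ≡ 1 (mod 31). 157 ≡ 7 (mod 30). So 5^{157} ≡ 5^{7} ≡ 5 (mod 31)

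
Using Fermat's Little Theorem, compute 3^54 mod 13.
By Fermat: 3^{12} ≡ 1 mod 13. 54 = 4×12 + 6. So 3^{54} ≡ 3^{6} ≡ 1 mod 13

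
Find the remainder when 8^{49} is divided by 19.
By Fermat: 8^{18} ≡ 1 (mod 19). 49 = 2×18 + 13. So 8^{49} ≡ 8^{13} ≡ 8 (mod 19)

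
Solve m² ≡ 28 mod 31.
The square roots of 28 mod 31 are 20 and 11. Verify: 20² = 400 ≡ 28 mod 31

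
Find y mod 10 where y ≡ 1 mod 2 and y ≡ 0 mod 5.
M = 2 × 5 = 10. M₁ = 5, y₁ ≡ 1 mod 2. M₂ = 2, y₂ ≡ 3 mod 5. y = 1×5×1 + 0×2×3 ≡ 5 mod 10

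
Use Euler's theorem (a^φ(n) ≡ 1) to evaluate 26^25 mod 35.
By Euler: 26^{24} ≡ 1 (mod 35) since gcd(26, 35) = 1. 25 = 1×24 + 1. So 26^{25} ≡ 26^{1} ≡ 26 (mod 35)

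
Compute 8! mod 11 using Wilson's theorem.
(10)! = (8)! × (9) × (10) ≡ -1 mod 11. So (8)! ≡ -1 × [(10)(9)]^(-1) ≡ 5 mod 11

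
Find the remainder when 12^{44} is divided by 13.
By Fermat: 12^{12} ≡ 1 (mod 13). 44 = 3×12 + 8. So 12^{44} ≡ 12^{8} ≡ 1 (mod 13)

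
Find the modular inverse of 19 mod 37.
Since 37 is prime, by Fermat 19^(-1) ≡ 19^{35} ≡ 2 (mod 37). Verify: 19 × 2 = 38 ≡ 1 (mod 37)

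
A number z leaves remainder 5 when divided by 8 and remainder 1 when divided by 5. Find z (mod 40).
M = 8 × 5 = 40. M₁ = 5, y₁ ≡ 5 (mod 8). M₂ = 8, y₂ ≡ 2 (mod 5). z = 5×5×5 + 1×8×2 ≡ 21 (mod 40)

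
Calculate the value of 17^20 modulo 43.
By repeated squaring (mod 43): 17^{1}≡17, 17^{2}≡31, 17^{4}≡15, 17^{8}≡10, 17^{16}≡14. Then 17^{20} = 17^{16+4} ≡ 14 × 15 ≡ 38 (mod 43)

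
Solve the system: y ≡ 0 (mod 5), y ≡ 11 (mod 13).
M = 5 × 13 = 65. M₁ = 13, y₁ ≡ 2 (mod 5). M₂ = 5, y₂ ≡ 8 (mod 13). y = 0×13×2 + 11×5×8 ≡ 50 (mod 65)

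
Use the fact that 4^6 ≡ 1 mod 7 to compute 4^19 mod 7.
By Fermat: 4^{6} ≡ 1 mod 7. 19 = 3×6 + 1. So 4^{19} ≡ 4^{1} ≡ 4 mod 7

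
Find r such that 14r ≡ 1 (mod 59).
Since 59 is prime, by Fermat 14^(-1) ≡ 14^{57} ≡ 38 (mod 59). Verify: 14 × 38 = 532 ≡ 1 (mod 59)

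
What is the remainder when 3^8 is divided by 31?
By repeated squaring (mod 31): 3^{1}≡3, 3^{2}≡9, 3^{4}≡19, 3^{8}≡20. So 3^{8} ≡ 20 (mod 31)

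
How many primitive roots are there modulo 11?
There are φ(11-1) = φ(10) = 4 primitive roots modulo 11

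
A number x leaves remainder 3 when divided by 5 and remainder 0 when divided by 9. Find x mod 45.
M = 5 × 9 = 45. M₁ = 9, y₁ ≡ 4 mod 5. M₂ = 5, y₂ ≡ 2 mod 9. x = 3×9×4 + 0×5×2 ≡ 18 mod 45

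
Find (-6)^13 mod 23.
By repeated squaring mod 23: (-6)^{1}≡17, (-6)^{2}≡13, (-6)^{4}≡8, (-6)^{8}≡18. Then (-6)^{13} = (-6)^{8+4+1} ≡ 18 × 8 × 17 ≡ 10 mod 23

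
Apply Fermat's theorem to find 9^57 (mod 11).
By Fermat: 9^{10} ≡ 1 (mod 11). 57 = 5×10 + 7. So 9^{57} ≡ 9^{7} ≡ 4 (mod 11)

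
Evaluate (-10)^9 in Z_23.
By repeated squaring (mod 23): (-10)^{1}≡13, (-10)^{2}≡8, (-10)^{4}≡18, (-10)^{8}≡2. Then (-10)^{9} = (-10)^{8+1} ≡ 2 × 13 ≡ 3 (mod 23)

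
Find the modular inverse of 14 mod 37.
Since 37 is prime, by Fermat 14^(-1) ≡ 14^{35} ≡ 8 mod 37. Verify: 14 × 8 = 112 ≡ 1 mod 37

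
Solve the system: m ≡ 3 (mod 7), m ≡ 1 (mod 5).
M = 7 × 5 = 35. M₁ = 5, y₁ ≡ 3 (mod 7). M₂ = 7, y₂ ≡ 3 (mod 5). m = 3×5×3 + 1×7×3 ≡ 31 (mod 35)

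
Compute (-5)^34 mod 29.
Using Fermat: (-5)^{28} ≡ 1 (mod 29). 34 ≡ 6 (mod 28). So (-5)^{34} ≡ (-5)^{6} ≡ 23 (mod 29)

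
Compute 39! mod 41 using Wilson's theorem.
(40)! = (39)! × (40) ≡ -1 mod 41. So (39)! ≡ -1 × (40)^(-1) ≡ (-1)×(-1) = 1 mod 41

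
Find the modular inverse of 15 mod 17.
Since 17 is prime, by Fermat 15^(-1) ≡ 15^{15} ≡ 8 mod 17. Verify: 15 × 8 = 120 ≡ 1 mod 17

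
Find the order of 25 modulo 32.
Powers of 25 mod 32: 25^1≡25, 25^2≡17, 25^3≡9, 25^4≡1. ord_32(25) = 4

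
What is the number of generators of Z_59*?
A prime p has φ(p-1) primitive roots; here φ(58) = 28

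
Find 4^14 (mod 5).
Using Fermat: 4^{4} ≡ 1 (mod 5). 14 ≡ 2 (mod 4). So 4^{14} ≡ 4^{2} ≡ 1 (mod 5)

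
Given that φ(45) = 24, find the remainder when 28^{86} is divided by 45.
By Euler: 28^{24} ≡ 1 (mod 45) since gcd(28, 45) = 1. 86 = 3×24 + 14. So 28^{86} ≡ 28^{14} ≡ 19 (mod 45)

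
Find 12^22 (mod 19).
Using Fermat: 12^{18} ≡ 1 (mod 19). 22 ≡ 4 (mod 18). So 12^{22} ≡ 12^{4} ≡ 7 (mod 19)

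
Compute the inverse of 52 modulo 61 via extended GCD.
Extended GCD: 52(27) + 61(-23) = 1. So 52^(-1) ≡ 27 (mod 61). Verify: 52 × 27 = 1404 ≡ 1 (mod 61)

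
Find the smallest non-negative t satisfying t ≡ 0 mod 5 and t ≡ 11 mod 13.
M = 5 × 13 = 65. M₁ = 13, y₁ ≡ 2 mod 5. M₂ = 5, y₂ ≡ 8 mod 13. t = 0×13×2 + 11×5×8 ≡ 50 mod 65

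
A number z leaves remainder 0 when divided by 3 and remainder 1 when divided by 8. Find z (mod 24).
M = 3 × 8 = 24. M₁ = 8, y₁ ≡ 2 (mod 3). M₂ = 3, y₂ ≡ 3 (mod 8). z = 0×8×2 + 1×3×3 ≡ 9 (mod 24)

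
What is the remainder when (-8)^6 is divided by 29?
By repeated squaring (mod 29): (-8)^{1}≡21, (-8)^{2}≡6, (-8)^{4}≡7. Then (-8)^{6} = (-8)^{4+2} ≡ 7 × 6 ≡ 13 (mod 29)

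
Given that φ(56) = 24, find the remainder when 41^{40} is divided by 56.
By Euler: 41^{24} ≡ 1 (mod 56) since gcd(41, 56) = 1. 40 = 1×24 + 16. So 41^{40} ≡ 41^{16} ≡ 1 (mod 56)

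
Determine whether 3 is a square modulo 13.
By Euler's criterion: 3^{6} ≡ 1 (mod 13). Since this equals 1, 3 is a QR.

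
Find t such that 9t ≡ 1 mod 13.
Since 13 is prime, by Fermat 9^(-1) ≡ 9^{11} ≡ 3 mod 13. Verify: 9 × 3 = 27 ≡ 1 mod 13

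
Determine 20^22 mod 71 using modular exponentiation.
By repeated squaring (mod 71): 20^{1}≡20, 20^{2}≡45, 20^{4}≡37, 20^{8}≡20, 20^{16}≡45. Then 20^{22} = 20^{16+4+2} ≡ 45 × 37 × 45 ≡ 20 (mod 71)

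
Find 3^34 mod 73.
By repeated squaring mod 73: 3^{1}≡3, 3^{2}≡9, 3^{4}≡8, 3^{8}≡64, 3^{16}≡8, 3^{32}≡64. Then 3^{34} = 3^{32+2} ≡ 64 × 9 ≡ 65 mod 73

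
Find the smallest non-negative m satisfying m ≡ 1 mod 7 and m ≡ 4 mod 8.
M = 7 × 8 = 56. M₁ = 8, y₁ ≡ 1 mod 7. M₂ = 7, y₂ ≡ 7 mod 8. m = 1×8×1 + 4×7×7 ≡ 36 mod 56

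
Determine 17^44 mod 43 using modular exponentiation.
Using Fermat: 17^{42} ≡ 1 mod 43. 44 ≡ 2 mod 42. So 17^{44} ≡ 17^{2} ≡ 31 mod 43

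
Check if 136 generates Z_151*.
136^{75} ≡ 1 (mod 151) and 75 < 150, so ord_151(136) = 75 ≠ 150 and 136 is not a primitive root.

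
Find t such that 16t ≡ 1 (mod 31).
Since 31 is prime, by Fermat 16^(-1) ≡ 16^{29} ≡ 2 (mod 31). Verify: 16 × 2 = 32 ≡ 1 (mod 31)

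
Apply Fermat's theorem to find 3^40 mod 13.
By Fermat: 3^{12} ≡ 1 mod 13. 40 = 3×12 + 4. So 3^{40} ≡ 3^{4} ≡ 3 mod 13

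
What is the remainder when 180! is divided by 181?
By Wilson's theorem, (180)! ≡ -1 ≡ 180 (mod 181)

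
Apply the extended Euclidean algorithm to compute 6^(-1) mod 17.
Extended GCD: 6(3) + 17(-1) = 1. So 6^(-1) ≡ 3 mod 17. Verify: 6 × 3 = 18 ≡ 1 mod 17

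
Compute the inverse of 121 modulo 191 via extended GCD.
Extended GCD: 121(30) + 191(-19) = 1. So 121^(-1) ≡ 30 (mod 191). Verify: 121 × 30 = 3630 ≡ 1 (mod 191)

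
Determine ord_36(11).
Powers of 11 mod 36: 11^1≡11, 11^2≡13, 11^3≡35, 11^4≡25, 11^5≡23, 11^6≡1. So the order of 11 is 6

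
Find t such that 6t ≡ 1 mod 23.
Since 23 is prime, by Fermat 6^(-1) ≡ 6^{21} ≡ 4 mod 23. Verify: 6 × 4 = 24 ≡ 1 mod 23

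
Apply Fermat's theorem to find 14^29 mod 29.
By Fermat: 14^{28} ≡ 1 mod 29. So 14^{29} = 14^{28} · 14^{1} ≡ 14^{1} ≡ 14 mod 29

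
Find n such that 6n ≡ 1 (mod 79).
Since 79 is prime, by Fermat 6^(-1) ≡ 6^{77} ≡ 66 (mod 79). Verify: 6 × 66 = 396 ≡ 1 (mod 79)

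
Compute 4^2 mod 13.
4^{2} = 16 ≡ 3 (mod 13)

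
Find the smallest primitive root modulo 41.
g = 6. For each prime q|40: 6^{20}≡40, 6^{8}≡10, none ≡ 1, so ord_41(6) = 40 and 6 is a primitive root.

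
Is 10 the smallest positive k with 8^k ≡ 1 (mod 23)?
Powers of 8 mod 23: 8^1≡8, 8^2≡18, 8^3≡6, 8^4≡2, 8^5≡16, 8^6≡13, 8^7≡12, 8^8≡4, 8^9≡9, 8^10≡3, 8^11≡1. 8^10≡3≢1, so ord ≠ 10. No, the actual order is 11.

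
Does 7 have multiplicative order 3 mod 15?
Powers of 7 mod 15: 7^1≡7, 7^2≡4, 7^3≡13, 7^4≡1. 7^3≡13≢1, so ord ≠ 3. No, the actual order is 4.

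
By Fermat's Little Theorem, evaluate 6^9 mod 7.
By Fermat: 6^{6} ≡ 1 mod 7. So 6^{9} = 6^{6} · 6^{3} ≡ 6^{3} ≡ 6 mod 7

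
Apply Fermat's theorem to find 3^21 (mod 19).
By Fermat: 3^{18} ≡ 1 (mod 19). So 3^{21} = 3^{18} · 3^{3} ≡ 3^{3} ≡ 8 (mod 19)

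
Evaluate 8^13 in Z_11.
Using Fermat: 8^{10} ≡ 1 mod 11. 13 ≡ 3 mod 10. So 8^{13} ≡ 8^{3} ≡ 6 mod 11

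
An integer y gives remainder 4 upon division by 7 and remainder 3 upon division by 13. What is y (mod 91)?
M = 7 × 13 = 91. M₁ = 13, y₁ ≡ 6 (mod 7). M₂ = 7, y₂ ≡ 2 (mod 13). y = 4×13×6 + 3×7×2 ≡ 81 (mod 91)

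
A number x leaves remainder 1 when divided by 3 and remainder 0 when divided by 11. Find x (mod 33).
M = 3 × 11 = 33. M₁ = 11, y₁ ≡ 2 (mod 3). M₂ = 3, y₂ ≡ 4 (mod 11). x = 1×11×2 + 0×3×4 ≡ 22 (mod 33)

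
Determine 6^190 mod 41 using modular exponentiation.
Using Fermat: 6^{40} ≡ 1 mod 41. 190 ≡ 30 mod 40. So 6^{190} ≡ 6^{30} ≡ 9 mod 41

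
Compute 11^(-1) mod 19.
Since 19 is prime, by Fermat 11^(-1) ≡ 11^{17} ≡ 7 mod 19. Verify: 11 × 7 = 77 ≡ 1 mod 19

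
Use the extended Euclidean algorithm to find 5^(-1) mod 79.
Extended GCD: 5(16) + 79(-1) = 1. So 5^(-1) ≡ 16 (mod 79). Verify: 5 × 16 = 80 ≡ 1 (mod 79)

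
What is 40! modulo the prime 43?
(42)! = (40)! × (41) × (42) ≡ -1 mod 43. So (40)! ≡ -1 × [(42)(41)]^(-1) ≡ 21 mod 43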